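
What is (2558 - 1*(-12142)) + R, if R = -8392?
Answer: 6308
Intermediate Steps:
(2558 - 1*(-12142)) + R = (2558 - 1*(-12142)) - 8392 = (2558 + 12142) - 8392 = 14700 - 8392 = 6308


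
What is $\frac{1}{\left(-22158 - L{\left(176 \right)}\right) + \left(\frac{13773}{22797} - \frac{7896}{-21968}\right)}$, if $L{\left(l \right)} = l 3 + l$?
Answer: $- \frac{20866854}{477037909049} \approx -4.3743 \cdot 10^{-5}$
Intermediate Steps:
$L{\left(l \right)} = 4 l$ ($L{\left(l \right)} = 3 l + l = 4 l$)
$\frac{1}{\left(-22158 - L{\left(176 \right)}\right) + \left(\frac{13773}{22797} - \frac{7896}{-21968}\right)} = \frac{1}{\left(-22158 - 4 \cdot 176\right) + \left(\frac{13773}{22797} - \frac{7896}{-21968}\right)} = \frac{1}{\left(-22158 - 704\right) + \left(13773 \cdot \frac{1}{22797} - - \frac{987}{2746}\right)} = \frac{1}{\left(-22158 - 704\right) + \left(\frac{4591}{7599} + \frac{987}{2746}\right)} = \frac{1}{-22862 + \frac{20107099}{20866854}} = \frac{1}{- \frac{477037909049}{20866854}} = - \frac{20866854}{477037909049}$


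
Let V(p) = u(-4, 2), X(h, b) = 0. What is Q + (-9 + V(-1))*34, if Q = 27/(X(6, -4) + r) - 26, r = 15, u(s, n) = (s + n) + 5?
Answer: -1141/5 ≈ -228.20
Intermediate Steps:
u(s, n) = 5 + n + s (u(s, n) = (n + s) + 5 = 5 + n + s)
V(p) = 3 (V(p) = 5 + 2 - 4 = 3)
Q = -121/5 (Q = 27/(0 + 15) - 26 = 27/15 - 26 = 27*(1/15) - 26 = 9/5 - 26 = -121/5 ≈ -24.200)
Q + (-9 + V(-1))*34 = -121/5 + (-9 + 3)*34 = -121/5 - 6*34 = -121/5 - 204 = -1141/5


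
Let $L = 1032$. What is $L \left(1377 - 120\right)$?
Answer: $1297224$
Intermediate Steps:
$L \left(1377 - 120\right) = 1032 \left(1377 - 120\right) = 1032 \cdot 1257 = 1297224$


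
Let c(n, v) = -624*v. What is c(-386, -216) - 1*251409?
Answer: -116625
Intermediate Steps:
c(-386, -216) - 1*251409 = -624*(-216) - 1*251409 = 134784 - 251409 = -116625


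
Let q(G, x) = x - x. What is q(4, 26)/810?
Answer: 0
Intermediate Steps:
q(G, x) = 0
q(4, 26)/810 = 0/810 = 0*(1/810) = 0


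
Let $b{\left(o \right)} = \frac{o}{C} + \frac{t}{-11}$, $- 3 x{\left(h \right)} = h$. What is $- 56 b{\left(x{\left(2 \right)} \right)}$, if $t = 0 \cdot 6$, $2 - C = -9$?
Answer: $\frac{112}{33} \approx 3.3939$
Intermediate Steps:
$C = 11$ ($C = 2 - -9 = 2 + 9 = 11$)
$t = 0$
$x{\left(h \right)} = - \frac{h}{3}$
$b{\left(o \right)} = \frac{o}{11}$ ($b{\left(o \right)} = \frac{o}{11} + \frac{0}{-11} = o \frac{1}{11} + 0 \left(- \frac{1}{11}\right) = \frac{o}{11} + 0 = \frac{o}{11}$)
$- 56 b{\left(x{\left(2 \right)} \right)} = - 56 \frac{\left(- \frac{1}{3}\right) 2}{11} = - 56 \cdot \frac{1}{11} \left(- \frac{2}{3}\right) = \left(-56\right) \left(- \frac{2}{33}\right) = \frac{112}{33}$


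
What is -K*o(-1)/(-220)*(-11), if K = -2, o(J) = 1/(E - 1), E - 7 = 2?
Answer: 1/80 ≈ 0.012500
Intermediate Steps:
E = 9 (E = 7 + 2 = 9)
o(J) = ⅛ (o(J) = 1/(9 - 1) = 1/8 = ⅛)
-K*o(-1)/(-220)*(-11) = -(-2*⅛)/(-220)*(-11) = -(-1)*(-1)/(4*220)*(-11) = -1*1/880*(-11) = -1/880*(-11) = 1/80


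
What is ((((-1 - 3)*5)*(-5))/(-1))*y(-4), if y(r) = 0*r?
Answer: 0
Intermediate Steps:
y(r) = 0
((((-1 - 3)*5)*(-5))/(-1))*y(-4) = ((((-1 - 3)*5)*(-5))/(-1))*0 = -(-4*5)*(-5)*0 = -(-20)*(-5)*0 = -1*100*0 = -100*0 = 0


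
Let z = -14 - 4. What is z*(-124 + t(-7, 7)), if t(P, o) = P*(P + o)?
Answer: 2232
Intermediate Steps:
z = -18
z*(-124 + t(-7, 7)) = -18*(-124 - 7*(-7 + 7)) = -18*(-124 - 7*0) = -18*(-124 + 0) = -18*(-124) = 2232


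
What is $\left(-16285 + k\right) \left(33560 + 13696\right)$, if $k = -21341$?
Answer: $-1778054256$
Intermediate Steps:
$\left(-16285 + k\right) \left(33560 + 13696\right) = \left(-16285 - 21341\right) \left(33560 + 13696\right) = \left(-37626\right) 47256 = -1778054256$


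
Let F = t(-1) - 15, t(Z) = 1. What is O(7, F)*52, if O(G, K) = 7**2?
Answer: 2548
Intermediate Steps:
F = -14 (F = 1 - 15 = -14)
O(G, K) = 49
O(7, F)*52 = 49*52 = 2548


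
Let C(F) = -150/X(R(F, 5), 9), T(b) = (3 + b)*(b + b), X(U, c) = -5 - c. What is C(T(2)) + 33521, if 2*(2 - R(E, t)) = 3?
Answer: 234722/7 ≈ 33532.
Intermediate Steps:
R(E, t) = ½ (R(E, t) = 2 - ½*3 = 2 - 3/2 = ½)
T(b) = 2*b*(3 + b) (T(b) = (3 + b)*(2*b) = 2*b*(3 + b))
C(F) = 75/7 (C(F) = -150/(-5 - 1*9) = -150/(-5 - 9) = -150/(-14) = -150*(-1/14) = 75/7)
C(T(2)) + 33521 = 75/7 + 33521 = 234722/7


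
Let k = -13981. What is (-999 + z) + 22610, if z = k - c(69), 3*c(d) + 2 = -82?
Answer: 7658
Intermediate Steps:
c(d) = -28 (c(d) = -2/3 + (1/3)*(-82) = -2/3 - 82/3 = -28)
z = -13953 (z = -13981 - 1*(-28) = -13981 + 28 = -13953)
(-999 + z) + 22610 = (-999 - 13953) + 22610 = -14952 + 22610 = 7658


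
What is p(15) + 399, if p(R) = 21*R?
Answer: 714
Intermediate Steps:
p(15) + 399 = 21*15 + 399 = 315 + 399 = 714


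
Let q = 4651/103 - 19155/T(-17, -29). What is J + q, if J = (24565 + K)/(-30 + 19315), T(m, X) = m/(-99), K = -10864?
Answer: -3765265574929/33768035 ≈ -1.1150e+5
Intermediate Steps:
T(m, X) = -m/99 (T(m, X) = m*(-1/99) = -m/99)
J = 13701/19285 (J = (24565 - 10864)/(-30 + 19315) = 13701/19285 ≈ 0.71045)
q = -195244468/1751 (q = 4651/103 - 19155/((-1/99*(-17))) = 4651*(1/103) - 19155/17/99 = 4651/103 - 19155*99/17 = 4651/103 - 1896345/17 = -195244468/1751 ≈ -1.1150e+5)
J + q = 13701/19285 - 195244468/1751 = -3765265574929/33768035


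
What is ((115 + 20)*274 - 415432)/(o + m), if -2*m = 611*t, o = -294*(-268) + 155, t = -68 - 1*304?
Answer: -378442/192593 ≈ -1.9650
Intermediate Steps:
t = -372 (t = -68 - 304 = -372)
o = 78947 (o = 78792 + 155 = 78947)
m = 113646 (m = -611*(-372)/2 = -½*(-227292) = 113646)
((115 + 20)*274 - 415432)/(o + m) = ((115 + 20)*274 - 415432)/(78947 + 113646) = (135*274 - 415432)/192593 = (36990 - 415432)*(1/192593) = -378442*1/192593 = -378442/192593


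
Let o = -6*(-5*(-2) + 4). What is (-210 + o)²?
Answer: 86436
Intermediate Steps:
o = -84 (o = -6*(10 + 4) = -6*14 = -84)
(-210 + o)² = (-210 - 84)² = (-294)² = 86436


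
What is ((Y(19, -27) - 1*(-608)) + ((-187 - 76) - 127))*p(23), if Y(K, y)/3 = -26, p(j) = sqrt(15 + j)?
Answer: 140*sqrt(38) ≈ 863.02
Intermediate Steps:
Y(K, y) = -78 (Y(K, y) = 3*(-26) = -78)
((Y(19, -27) - 1*(-608)) + ((-187 - 76) - 127))*p(23) = ((-78 - 1*(-608)) + ((-187 - 76) - 127))*sqrt(15 + 23) = ((-78 + 608) + (-263 - 127))*sqrt(38) = (530 - 390)*sqrt(38) = 140*sqrt(38)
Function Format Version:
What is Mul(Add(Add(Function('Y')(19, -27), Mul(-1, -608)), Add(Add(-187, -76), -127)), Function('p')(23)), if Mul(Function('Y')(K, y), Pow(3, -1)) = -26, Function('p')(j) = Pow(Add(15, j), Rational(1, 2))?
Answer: Mul(140, Pow(38, Rational(1, 2))) ≈ 863.02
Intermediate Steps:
Function('Y')(K, y) = -78 (Function('Y')(K, y) = Mul(3, -26) = -78)
Mul(Add(Add(Function('Y')(19, -27), Mul(-1, -608)), Add(Add(-187, -76), -127)), Function('p')(23)) = Mul(Add(Add(-78, Mul(-1, -608)), Add(Add(-187, -76), -127)), Pow(Add(15, 23), Rational(1, 2))) = Mul(Add(Add(-78, 608), Add(-263, -127)), Pow(38, Rational(1, 2))) = Mul(Add(530, -390), Pow(38, Rational(1, 2))) = Mul(140, Pow(38, Rational(1, 2)))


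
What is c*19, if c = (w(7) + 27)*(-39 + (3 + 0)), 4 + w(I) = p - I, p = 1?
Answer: -11628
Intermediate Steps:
w(I) = -3 - I (w(I) = -4 + (1 - I) = -3 - I)
c = -612 (c = ((-3 - 1*7) + 27)*(-39 + (3 + 0)) = ((-3 - 7) + 27)*(-39 + 3) = (-10 + 27)*(-36) = 17*(-36) = -612)
c*19 = -612*19 = -11628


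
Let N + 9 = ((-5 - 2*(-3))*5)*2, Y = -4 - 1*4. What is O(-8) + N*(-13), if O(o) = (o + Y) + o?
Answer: -37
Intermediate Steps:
Y = -8 (Y = -4 - 4 = -8)
O(o) = -8 + 2*o (O(o) = (o - 8) + o = (-8 + o) + o = -8 + 2*o)
N = 1 (N = -9 + ((-5 - 2*(-3))*5)*2 = -9 + ((-5 + 6)*5)*2 = -9 + (1*5)*2 = -9 + 5*2 = -9 + 10 = 1)
O(-8) + N*(-13) = (-8 + 2*(-8)) + 1*(-13) = (-8 - 16) - 13 = -24 - 13 = -37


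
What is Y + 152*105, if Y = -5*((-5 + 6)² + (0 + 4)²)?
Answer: 15875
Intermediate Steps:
Y = -85 (Y = -5*(1² + 4²) = -5*(1 + 16) = -5*17 = -85)
Y + 152*105 = -85 + 152*105 = -85 + 15960 = 15875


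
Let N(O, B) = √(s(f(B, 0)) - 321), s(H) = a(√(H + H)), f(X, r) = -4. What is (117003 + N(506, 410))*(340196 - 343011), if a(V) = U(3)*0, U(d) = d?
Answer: -329363445 - 2815*I*√321 ≈ -3.2936e+8 - 50435.0*I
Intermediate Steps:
a(V) = 0 (a(V) = 3*0 = 0)
s(H) = 0
N(O, B) = I*√321 (N(O, B) = √(0 - 321) = √(-321) = I*√321)
(117003 + N(506, 410))*(340196 - 343011) = (117003 + I*√321)*(340196 - 343011) = (117003 + I*√321)*(-2815) = -329363445 - 2815*I*√321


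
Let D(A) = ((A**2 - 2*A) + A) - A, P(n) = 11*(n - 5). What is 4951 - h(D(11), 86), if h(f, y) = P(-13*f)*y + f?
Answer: 1227084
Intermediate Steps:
P(n) = -55 + 11*n (P(n) = 11*(-5 + n) = -55 + 11*n)
D(A) = A**2 - 2*A (D(A) = (A**2 - A) - A = A**2 - 2*A)
h(f, y) = f + y*(-55 - 143*f) (h(f, y) = (-55 + 11*(-13*f))*y + f = (-55 - 143*f)*y + f = y*(-55 - 143*f) + f = f + y*(-55 - 143*f))
4951 - h(D(11), 86) = 4951 - (11*(-2 + 11) - 55*86 - 143*11*(-2 + 11)*86) = 4951 - (11*9 - 4730 - 143*11*9*86) = 4951 - (99 - 4730 - 143*99*86) = 4951 - (99 - 4730 - 1217502) = 4951 - 1*(-1222133) = 4951 + 1222133 = 1227084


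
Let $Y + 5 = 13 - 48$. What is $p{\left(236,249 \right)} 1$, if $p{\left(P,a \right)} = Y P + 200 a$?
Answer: $40360$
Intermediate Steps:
$Y = -40$ ($Y = -5 + \left(13 - 48\right) = -5 - 35 = -40$)
$p{\left(P,a \right)} = - 40 P + 200 a$
$p{\left(236,249 \right)} 1 = \left(\left(-40\right) 236 + 200 \cdot 249\right) 1 = \left(-9440 + 49800\right) 1 = 40360 \cdot 1 = 40360$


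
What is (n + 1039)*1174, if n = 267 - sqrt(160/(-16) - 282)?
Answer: 1533244 - 2348*I*sqrt(73) ≈ 1.5332e+6 - 20061.0*I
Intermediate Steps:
n = 267 - 2*I*sqrt(73) (n = 267 - sqrt(160*(-1/16) - 282) = 267 - sqrt(-10 - 282) = 267 - sqrt(-292) = 267 - 2*I*sqrt(73) ≈ 267.0 - 17.088*I)
(n + 1039)*1174 = ((267 - 2*I*sqrt(73)) + 1039)*1174 = (1306 - 2*I*sqrt(73))*1174 = 1533244 - 2348*I*sqrt(73)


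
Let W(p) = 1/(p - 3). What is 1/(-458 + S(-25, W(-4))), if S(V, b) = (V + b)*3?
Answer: -7/3734 ≈ -0.0018747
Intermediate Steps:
W(p) = 1/(-3 + p)
S(V, b) = 3*V + 3*b
1/(-458 + S(-25, W(-4))) = 1/(-458 + (3*(-25) + 3/(-3 - 4))) = 1/(-458 + (-75 + 3/(-7))) = 1/(-458 + (-75 + 3*(-1/7))) = 1/(-458 + (-75 - 3/7)) = 1/(-458 - 528/7) = 1/(-3734/7) = -7/3734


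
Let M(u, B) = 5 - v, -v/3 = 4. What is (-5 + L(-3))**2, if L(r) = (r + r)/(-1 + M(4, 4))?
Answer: 1849/64 ≈ 28.891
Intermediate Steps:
v = -12 (v = -3*4 = -12)
M(u, B) = 17 (M(u, B) = 5 - 1*(-12) = 5 + 12 = 17)
L(r) = r/8 (L(r) = (r + r)/(-1 + 17) = (2*r)/16 = (2*r)*(1/16) = r/8)
(-5 + L(-3))**2 = (-5 + (1/8)*(-3))**2 = (-5 - 3/8)**2 = (-43/8)**2 = 1849/64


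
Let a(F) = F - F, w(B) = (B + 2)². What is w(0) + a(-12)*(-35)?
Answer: 4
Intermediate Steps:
w(B) = (2 + B)²
a(F) = 0
w(0) + a(-12)*(-35) = (2 + 0)² + 0*(-35) = 2² + 0 = 4 + 0 = 4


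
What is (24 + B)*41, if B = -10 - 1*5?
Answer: 369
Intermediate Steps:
B = -15 (B = -10 - 5 = -15)
(24 + B)*41 = (24 - 15)*41 = 9*41 = 369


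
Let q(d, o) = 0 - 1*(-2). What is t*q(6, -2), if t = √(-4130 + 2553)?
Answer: 2*I*√1577 ≈ 79.423*I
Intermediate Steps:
q(d, o) = 2 (q(d, o) = 0 + 2 = 2)
t = I*√1577 (t = √(-1577) = I*√1577 ≈ 39.711*I)
t*q(6, -2) = (I*√1577)*2 = 2*I*√1577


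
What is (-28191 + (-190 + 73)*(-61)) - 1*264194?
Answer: -285248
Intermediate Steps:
(-28191 + (-190 + 73)*(-61)) - 1*264194 = (-28191 - 117*(-61)) - 264194 = (-28191 + 7137) - 264194 = -21054 - 264194 = -285248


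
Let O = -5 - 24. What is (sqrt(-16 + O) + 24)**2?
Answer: 531 + 144*I*sqrt(5) ≈ 531.0 + 321.99*I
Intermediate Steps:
O = -29
(sqrt(-16 + O) + 24)**2 = (sqrt(-16 - 29) + 24)**2 = (sqrt(-45) + 24)**2 = (3*I*sqrt(5) + 24)**2 = (24 + 3*I*sqrt(5))**2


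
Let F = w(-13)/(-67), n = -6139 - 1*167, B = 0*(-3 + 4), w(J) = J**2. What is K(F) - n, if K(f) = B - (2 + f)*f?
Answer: 28301719/4489 ≈ 6304.7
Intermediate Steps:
B = 0 (B = 0*1 = 0)
n = -6306 (n = -6139 - 167 = -6306)
F = -169/67 (F = (-13)**2/(-67) = 169*(-1/67) = -169/67 ≈ -2.5224)
K(f) = -f*(2 + f) (K(f) = 0 - (2 + f)*f = 0 - f*(2 + f) = -f*(2 + f))
K(F) - n = -169*(-2 - 1*(-169/67))/67 - 1*(-6306) = -169*(-2 + 169/67)/67 + 6306 = -169/67*35/67 + 6306 = -5915/4489 + 6306 = 28301719/4489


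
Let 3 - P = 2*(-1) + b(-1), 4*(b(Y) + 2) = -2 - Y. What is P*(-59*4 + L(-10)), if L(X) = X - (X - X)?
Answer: -3567/2 ≈ -1783.5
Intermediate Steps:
b(Y) = -5/2 - Y/4 (b(Y) = -2 + (-2 - Y)/4 = -2 + (-1/2 - Y/4) = -5/2 - Y/4)
L(X) = X (L(X) = X - 1*0 = X + 0 = X)
P = 29/4 (P = 3 - (2*(-1) + (-5/2 - 1/4*(-1))) = 3 - (-2 + (-5/2 + 1/4)) = 3 - (-2 - 9/4) = 3 - 1*(-17/4) = 3 + 17/4 = 29/4 ≈ 7.2500)
P*(-59*4 + L(-10)) = 29*(-59*4 - 10)/4 = 29*(-236 - 10)/4 = (29/4)*(-246) = -3567/2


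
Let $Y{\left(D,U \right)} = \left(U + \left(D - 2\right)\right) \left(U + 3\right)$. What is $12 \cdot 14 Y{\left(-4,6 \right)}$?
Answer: $0$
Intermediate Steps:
$Y{\left(D,U \right)} = \left(3 + U\right) \left(-2 + D + U\right)$ ($Y{\left(D,U \right)} = \left(U + \left(-2 + D\right)\right) \left(3 + U\right) = \left(-2 + D + U\right) \left(3 + U\right) = \left(3 + U\right) \left(-2 + D + U\right)$)
$12 \cdot 14 Y{\left(-4,6 \right)} = 12 \cdot 14 \left(-6 + 6 + 6^{2} + 3 \left(-4\right) - 24\right) = 168 \left(-6 + 6 + 36 - 12 - 24\right) = 168 \cdot 0 = 0$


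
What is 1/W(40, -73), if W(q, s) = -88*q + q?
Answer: -1/3480 ≈ -0.00028736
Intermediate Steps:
W(q, s) = -87*q
1/W(40, -73) = 1/(-87*40) = 1/(-3480) = -1/3480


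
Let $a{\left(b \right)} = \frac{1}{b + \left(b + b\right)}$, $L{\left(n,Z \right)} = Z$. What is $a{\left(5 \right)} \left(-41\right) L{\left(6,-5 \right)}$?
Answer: $\frac{41}{3} \approx 13.667$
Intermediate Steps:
$a{\left(b \right)} = \frac{1}{3 b}$ ($a{\left(b \right)} = \frac{1}{b + 2 b} = \frac{1}{3 b}$)
$a{\left(5 \right)} \left(-41\right) L{\left(6,-5 \right)} = \frac{1}{3 \cdot 5} \left(-41\right) \left(-5\right) = \frac{1}{3} \cdot \frac{1}{5} \left(-41\right) \left(-5\right) = \frac{1}{15} \left(-41\right) \left(-5\right) = \left(- \frac{41}{15}\right) \left(-5\right) = \frac{41}{3}$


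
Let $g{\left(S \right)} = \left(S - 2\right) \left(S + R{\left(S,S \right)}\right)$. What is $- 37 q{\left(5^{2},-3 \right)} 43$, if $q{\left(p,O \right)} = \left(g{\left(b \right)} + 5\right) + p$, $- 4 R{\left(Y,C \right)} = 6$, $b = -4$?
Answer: $-100233$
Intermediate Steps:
$R{\left(Y,C \right)} = - \frac{3}{2}$ ($R{\left(Y,C \right)} = \left(- \frac{1}{4}\right) 6 = - \frac{3}{2}$)
$g{\left(S \right)} = \left(-2 + S\right) \left(- \frac{3}{2} + S\right)$ ($g{\left(S \right)} = \left(S - 2\right) \left(S - \frac{3}{2}\right) = \left(-2 + S\right) \left(- \frac{3}{2} + S\right)$)
$q{\left(p,O \right)} = 38 + p$ ($q{\left(p,O \right)} = \left(\left(3 + \left(-4\right)^{2} - -14\right) + 5\right) + p = \left(\left(3 + 16 + 14\right) + 5\right) + p = \left(33 + 5\right) + p = 38 + p$)
$- 37 q{\left(5^{2},-3 \right)} 43 = - 37 \left(38 + 5^{2}\right) 43 = - 37 \left(38 + 25\right) 43 = \left(-37\right) 63 \cdot 43 = \left(-2331\right) 43 = -100233$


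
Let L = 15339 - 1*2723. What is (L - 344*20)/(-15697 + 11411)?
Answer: -2868/2143 ≈ -1.3383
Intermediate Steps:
L = 12616 (L = 15339 - 2723 = 12616)
(L - 344*20)/(-15697 + 11411) = (12616 - 344*20)/(-15697 + 11411) = (12616 - 6880)/(-4286) = 5736*(-1/4286) = -2868/2143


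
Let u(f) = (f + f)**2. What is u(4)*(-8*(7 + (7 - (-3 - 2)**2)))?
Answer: 5632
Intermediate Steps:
u(f) = 4*f**2 (u(f) = (2*f)**2 = 4*f**2)
u(4)*(-8*(7 + (7 - (-3 - 2)**2))) = (4*4**2)*(-8*(7 + (7 - (-3 - 2)**2))) = (4*16)*(-8*(7 + (7 - 1*(-5)**2))) = 64*(-8*(7 + (7 - 1*25))) = 64*(-8*(7 + (7 - 25))) = 64*(-8*(7 - 18)) = 64*(-8*(-11)) = 64*88 = 5632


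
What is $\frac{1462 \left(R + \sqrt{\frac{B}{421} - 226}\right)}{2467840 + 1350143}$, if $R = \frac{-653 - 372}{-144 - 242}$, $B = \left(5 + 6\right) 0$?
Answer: $\frac{749275}{736870719} + \frac{1462 i \sqrt{226}}{3817983} \approx 0.0010168 + 0.0057566 i$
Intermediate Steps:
$B = 0$ ($B = 11 \cdot 0 = 0$)
$R = \frac{1025}{386}$ ($R = - \frac{1025}{-386} = \left(-1025\right) \left(- \frac{1}{386}\right) = \frac{1025}{386} \approx 2.6554$)
$\frac{1462 \left(R + \sqrt{\frac{B}{421} - 226}\right)}{2467840 + 1350143} = \frac{1462 \left(\frac{1025}{386} + \sqrt{\frac{0}{421} - 226}\right)}{2467840 + 1350143} = \frac{1462 \left(\frac{1025}{386} + \sqrt{0 \cdot \frac{1}{421} - 226}\right)}{3817983} = 1462 \left(\frac{1025}{386} + \sqrt{0 - 226}\right) \frac{1}{3817983} = 1462 \left(\frac{1025}{386} + \sqrt{-226}\right) \frac{1}{3817983} = 1462 \left(\frac{1025}{386} + i \sqrt{226}\right) \frac{1}{3817983} = \left(\frac{749275}{193} + 1462 i \sqrt{226}\right) \frac{1}{3817983} = \frac{749275}{736870719} + \frac{1462 i \sqrt{226}}{3817983}$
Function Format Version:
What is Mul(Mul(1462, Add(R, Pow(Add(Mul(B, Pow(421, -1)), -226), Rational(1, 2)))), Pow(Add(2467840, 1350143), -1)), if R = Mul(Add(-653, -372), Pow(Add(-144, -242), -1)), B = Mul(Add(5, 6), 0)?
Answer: Add(Rational(749275, 736870719), Mul(Rational(1462, 3817983), I, Pow(226, Rational(1, 2)))) ≈ Add(0.0010168, Mul(0.0057566, I))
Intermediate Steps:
B = 0 (B = Mul(11, 0) = 0)
R = Rational(1025, 386) (R = Mul(-1025, Pow(-386, -1)) = Mul(-1025, Rational(-1, 386)) = Rational(1025, 386) ≈ 2.6554)
Mul(Mul(1462, Add(R, Pow(Add(Mul(B, Pow(421, -1)), -226), Rational(1, 2)))), Pow(Add(2467840, 1350143), -1)) = Mul(Mul(1462, Add(Rational(1025, 386), Pow(Add(Mul(0, Pow(421, -1)), -226), Rational(1, 2)))), Pow(Add(2467840, 1350143), -1)) = Mul(Mul(1462, Add(Rational(1025, 386), Pow(Add(Mul(0, Rational(1, 421)), -226), Rational(1, 2)))), Pow(3817983, -1)) = Mul(Mul(1462, Add(Rational(1025, 386), Pow(Add(0, -226), Rational(1, 2)))), Rational(1, 3817983)) = Mul(Mul(1462, Add(Rational(1025, 386), Pow(-226, Rational(1, 2)))), Rational(1, 3817983)) = Mul(Mul(1462, Add(Rational(1025, 386), Mul(I, Pow(226, Rational(1, 2))))), Rational(1, 3817983)) = Mul(Add(Rational(749275, 193), Mul(1462, I, Pow(226, Rational(1, 2)))), Rational(1, 3817983)) = Add(Rational(749275, 736870719), Mul(Rational(1462, 3817983), I, Pow(226, Rational(1, 2))))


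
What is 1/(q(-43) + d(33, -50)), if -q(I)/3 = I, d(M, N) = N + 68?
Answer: 1/147 ≈ 0.0068027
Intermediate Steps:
d(M, N) = 68 + N
q(I) = -3*I
1/(q(-43) + d(33, -50)) = 1/(-3*(-43) + (68 - 50)) = 1/(129 + 18) = 1/147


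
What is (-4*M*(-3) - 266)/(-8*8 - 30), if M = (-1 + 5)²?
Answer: 37/47 ≈ 0.78723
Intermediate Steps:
M = 16 (M = 4² = 16)
(-4*M*(-3) - 266)/(-8*8 - 30) = (-4*16*(-3) - 266)/(-8*8 - 30) = (-64*(-3) - 266)/(-64 - 30) = (192 - 266)/(-94) = -74*(-1/94) = 37/47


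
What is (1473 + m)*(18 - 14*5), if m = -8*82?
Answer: -42484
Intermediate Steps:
m = -656
(1473 + m)*(18 - 14*5) = (1473 - 656)*(18 - 14*5) = 817*(18 - 70) = 817*(-52) = -42484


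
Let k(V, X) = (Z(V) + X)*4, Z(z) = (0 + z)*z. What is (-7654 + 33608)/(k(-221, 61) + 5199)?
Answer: 25954/200807 ≈ 0.12925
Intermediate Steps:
Z(z) = z**2 (Z(z) = z*z = z**2)
k(V, X) = 4*X + 4*V**2 (k(V, X) = (V**2 + X)*4 = (X + V**2)*4 = 4*X + 4*V**2)
(-7654 + 33608)/(k(-221, 61) + 5199) = (-7654 + 33608)/((4*61 + 4*(-221)**2) + 5199) = 25954/((244 + 4*48841) + 5199) = 25954/((244 + 195364) + 5199) = 25954/(195608 + 5199) = 25954/200807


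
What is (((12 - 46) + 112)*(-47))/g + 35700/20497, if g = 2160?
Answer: 328333/7378920 ≈ 0.044496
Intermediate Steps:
(((12 - 46) + 112)*(-47))/g + 35700/20497 = (((12 - 46) + 112)*(-47))/2160 + 35700/20497 = ((-34 + 112)*(-47))*(1/2160) + 35700*(1/20497) = (78*(-47))*(1/2160) + 35700/20497 = -3666*1/2160 + 35700/20497 = -611/360 + 35700/20497 = 328333/7378920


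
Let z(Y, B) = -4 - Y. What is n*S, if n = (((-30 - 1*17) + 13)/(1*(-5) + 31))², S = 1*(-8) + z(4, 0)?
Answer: -4624/169 ≈ -27.361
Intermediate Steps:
S = -16 (S = 1*(-8) + (-4 - 1*4) = -8 + (-4 - 4) = -8 - 8 = -16)
n = 289/169 (n = (((-30 - 17) + 13)/(-5 + 31))² = ((-47 + 13)/26)² = (-34*1/26)² = (-17/13)² = 289/169 ≈ 1.7101)
n*S = (289/169)*(-16) = -4624/169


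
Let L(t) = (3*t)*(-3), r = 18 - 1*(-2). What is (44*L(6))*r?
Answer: -47520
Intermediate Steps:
r = 20 (r = 18 + 2 = 20)
L(t) = -9*t
(44*L(6))*r = (44*(-9*6))*20 = (44*(-54))*20 = -2376*20 = -47520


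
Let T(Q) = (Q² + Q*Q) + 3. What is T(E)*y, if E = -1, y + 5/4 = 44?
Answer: 855/4 ≈ 213.75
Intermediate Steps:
y = 171/4 (y = -5/4 + 44 = 171/4 ≈ 42.750)
T(Q) = 3 + 2*Q² (T(Q) = (Q² + Q²) + 3 = 2*Q² + 3 = 3 + 2*Q²)
T(E)*y = (3 + 2*(-1)²)*(171/4) = (3 + 2*1)*(171/4) = (3 + 2)*(171/4) = 5*(171/4) = 855/4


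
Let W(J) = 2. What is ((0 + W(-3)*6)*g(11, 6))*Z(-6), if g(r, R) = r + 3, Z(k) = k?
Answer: -1008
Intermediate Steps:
g(r, R) = 3 + r
((0 + W(-3)*6)*g(11, 6))*Z(-6) = ((0 + 2*6)*(3 + 11))*(-6) = ((0 + 12)*14)*(-6) = (12*14)*(-6) = 168*(-6) = -1008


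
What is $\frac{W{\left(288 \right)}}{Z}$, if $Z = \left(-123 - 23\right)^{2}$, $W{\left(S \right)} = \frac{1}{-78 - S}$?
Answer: $- \frac{1}{7801656} \approx -1.2818 \cdot 10^{-7}$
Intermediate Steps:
$Z = 21316$ ($Z = \left(-146\right)^{2} = 21316$)
$\frac{W{\left(288 \right)}}{Z} = \frac{\left(-1\right) \frac{1}{78 + 288}}{21316} = - \frac{1}{366} \cdot \frac{1}{21316} = \left(-1\right) \frac{1}{366} \cdot \frac{1}{21316} = \left(- \frac{1}{366}\right) \frac{1}{21316} = - \frac{1}{7801656}$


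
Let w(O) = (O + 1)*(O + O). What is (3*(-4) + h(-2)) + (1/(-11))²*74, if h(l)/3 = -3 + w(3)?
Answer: 6245/121 ≈ 51.612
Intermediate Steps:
w(O) = 2*O*(1 + O) (w(O) = (1 + O)*(2*O) = 2*O*(1 + O))
h(l) = 63 (h(l) = 3*(-3 + 2*3*(1 + 3)) = 3*(-3 + 2*3*4) = 3*(-3 + 24) = 3*21 = 63)
(3*(-4) + h(-2)) + (1/(-11))²*74 = (3*(-4) + 63) + (1/(-11))²*74 = (-12 + 63) + (-1/11)²*74 = 51 + (1/121)*74 = 51 + 74/121 = 6245/121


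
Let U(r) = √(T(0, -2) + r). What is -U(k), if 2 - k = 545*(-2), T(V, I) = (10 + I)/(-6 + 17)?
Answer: -2*√33055/11 ≈ -33.056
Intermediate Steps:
T(V, I) = 10/11 + I/11 (T(V, I) = (10 + I)/11 = (10 + I)*(1/11) = 10/11 + I/11)
k = 1092 (k = 2 - 545*(-2) = 2 - 1*(-1090) = 2 + 1090 = 1092)
U(r) = √(8/11 + r) (U(r) = √((10/11 + (1/11)*(-2)) + r) = √((10/11 - 2/11) + r) = √(8/11 + r))
-U(k) = -√(88 + 121*1092)/11 = -√(88 + 132132)/11 = -√132220/11 = -2*√33055/11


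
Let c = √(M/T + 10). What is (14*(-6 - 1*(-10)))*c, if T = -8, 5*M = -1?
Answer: 14*√4010/5 ≈ 177.31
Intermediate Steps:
M = -⅕ (M = (⅕)*(-1) = -⅕ ≈ -0.20000)
c = √4010/20 (c = √(-⅕/(-8) + 10) = √(-⅕*(-⅛) + 10) = √(1/40 + 10) = √(401/40) = √4010/20 ≈ 3.1662)
(14*(-6 - 1*(-10)))*c = (14*(-6 - 1*(-10)))*(√4010/20) = (14*(-6 + 10))*(√4010/20) = (14*4)*(√4010/20) = 56*(√4010/20) = 14*√4010/5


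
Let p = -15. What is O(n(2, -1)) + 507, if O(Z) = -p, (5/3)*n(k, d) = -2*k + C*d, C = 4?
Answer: 522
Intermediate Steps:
n(k, d) = -6*k/5 + 12*d/5 (n(k, d) = 3*(-2*k + 4*d)/5 = -6*k/5 + 12*d/5)
O(Z) = 15 (O(Z) = -1*(-15) = 15)
O(n(2, -1)) + 507 = 15 + 507 = 522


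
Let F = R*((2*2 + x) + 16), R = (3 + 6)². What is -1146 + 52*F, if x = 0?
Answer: 83094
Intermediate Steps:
R = 81 (R = 9² = 81)
F = 1620 (F = 81*((2*2 + 0) + 16) = 81*((4 + 0) + 16) = 81*(4 + 16) = 81*20 = 1620)
-1146 + 52*F = -1146 + 52*1620 = -1146 + 84240 = 83094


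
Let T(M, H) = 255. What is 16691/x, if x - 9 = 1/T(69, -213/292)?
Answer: 4256205/2296 ≈ 1853.7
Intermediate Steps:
x = 2296/255 (x = 9 + 1/255 = 2296/255 ≈ 9.0039)
16691/x = 16691/(2296/255) = 16691*(255/2296) = 4256205/2296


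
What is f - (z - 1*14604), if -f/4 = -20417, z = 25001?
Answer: 71271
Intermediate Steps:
f = 81668 (f = -4*(-20417) = 81668)
f - (z - 1*14604) = 81668 - (25001 - 1*14604) = 81668 - (25001 - 14604) = 81668 - 1*10397 = 81668 - 10397 = 71271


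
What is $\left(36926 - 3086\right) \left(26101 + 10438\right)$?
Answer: $1236479760$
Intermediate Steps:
$\left(36926 - 3086\right) \left(26101 + 10438\right) = 33840 \cdot 36539 = 1236479760$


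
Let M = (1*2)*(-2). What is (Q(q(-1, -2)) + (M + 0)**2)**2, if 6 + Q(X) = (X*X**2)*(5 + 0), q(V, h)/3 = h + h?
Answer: 74476900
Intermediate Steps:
q(V, h) = 6*h (q(V, h) = 3*(h + h) = 3*(2*h) = 6*h)
M = -4 (M = 2*(-2) = -4)
Q(X) = -6 + 5*X**3 (Q(X) = -6 + (X*X**2)*(5 + 0) = -6 + X**3*5 = -6 + 5*X**3)
(Q(q(-1, -2)) + (M + 0)**2)**2 = ((-6 + 5*(6*(-2))**3) + (-4 + 0)**2)**2 = ((-6 + 5*(-12)**3) + (-4)**2)**2 = ((-6 + 5*(-1728)) + 16)**2 = ((-6 - 8640) + 16)**2 = (-8646 + 16)**2 = (-8630)**2 = 74476900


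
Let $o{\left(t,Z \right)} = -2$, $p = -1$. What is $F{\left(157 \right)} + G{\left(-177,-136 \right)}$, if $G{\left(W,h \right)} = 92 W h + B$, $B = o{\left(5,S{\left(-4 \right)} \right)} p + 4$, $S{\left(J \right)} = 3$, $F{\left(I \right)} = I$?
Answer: $2214787$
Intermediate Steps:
$B = 6$ ($B = \left(-2\right) \left(-1\right) + 4 = 2 + 4 = 6$)
$G{\left(W,h \right)} = 6 + 92 W h$ ($G{\left(W,h \right)} = 92 W h + 6 = 6 + 92 W h$)
$F{\left(157 \right)} + G{\left(-177,-136 \right)} = 157 + \left(6 + 92 \left(-177\right) \left(-136\right)\right) = 157 + \left(6 + 2214624\right) = 157 + 2214630 = 2214787$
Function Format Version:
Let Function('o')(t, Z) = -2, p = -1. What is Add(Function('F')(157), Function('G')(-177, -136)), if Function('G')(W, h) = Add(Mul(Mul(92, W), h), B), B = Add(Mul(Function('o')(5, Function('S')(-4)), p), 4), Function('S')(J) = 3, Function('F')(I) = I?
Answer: 2214787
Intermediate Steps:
B = 6 (B = Add(Mul(-2, -1), 4) = Add(2, 4) = 6)
Function('G')(W, h) = Add(6, Mul(92, W, h)) (Function('G')(W, h) = Add(Mul(Mul(92, W), h), 6) = Add(Mul(92, W, h), 6) = Add(6, Mul(92, W, h)))
Add(Function('F')(157), Function('G')(-177, -136)) = Add(157, Add(6, Mul(92, -177, -136))) = Add(157, Add(6, 2214624)) = Add(157, 2214630) = 2214787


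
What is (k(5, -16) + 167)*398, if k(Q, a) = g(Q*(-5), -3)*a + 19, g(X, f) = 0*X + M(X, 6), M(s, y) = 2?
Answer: 61292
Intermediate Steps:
g(X, f) = 2 (g(X, f) = 0*X + 2 = 0 + 2 = 2)
k(Q, a) = 19 + 2*a (k(Q, a) = 2*a + 19 = 19 + 2*a)
(k(5, -16) + 167)*398 = ((19 + 2*(-16)) + 167)*398 = ((19 - 32) + 167)*398 = (-13 + 167)*398 = 154*398 = 61292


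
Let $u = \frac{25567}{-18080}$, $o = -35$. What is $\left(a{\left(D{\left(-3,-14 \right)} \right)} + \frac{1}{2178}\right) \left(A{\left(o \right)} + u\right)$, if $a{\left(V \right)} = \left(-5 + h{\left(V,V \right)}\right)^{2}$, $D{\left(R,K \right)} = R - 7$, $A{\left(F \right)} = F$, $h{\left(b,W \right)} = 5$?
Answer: $- \frac{658367}{39378240} \approx -0.016719$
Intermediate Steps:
$D{\left(R,K \right)} = -7 + R$ ($D{\left(R,K \right)} = R - 7 = -7 + R$)
$a{\left(V \right)} = 0$ ($a{\left(V \right)} = \left(-5 + 5\right)^{2} = 0^{2} = 0$)
$u = - \frac{25567}{18080}$ ($u = 25567 \left(- \frac{1}{18080}\right) = - \frac{25567}{18080} \approx -1.4141$)
$\left(a{\left(D{\left(-3,-14 \right)} \right)} + \frac{1}{2178}\right) \left(A{\left(o \right)} + u\right) = \left(0 + \frac{1}{2178}\right) \left(-35 - \frac{25567}{18080}\right) = \left(0 + \frac{1}{2178}\right) \left(- \frac{658367}{18080}\right) = \frac{1}{2178} \left(- \frac{658367}{18080}\right) = - \frac{658367}{39378240}$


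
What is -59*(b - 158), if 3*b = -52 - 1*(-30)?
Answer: 29264/3 ≈ 9754.7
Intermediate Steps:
b = -22/3 (b = (-52 - 1*(-30))/3 = (-52 + 30)/3 = (1/3)*(-22) = -22/3 ≈ -7.3333)
-59*(b - 158) = -59*(-22/3 - 158) = -59*(-496/3) = 29264/3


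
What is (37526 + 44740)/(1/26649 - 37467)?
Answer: -1096153317/499229041 ≈ -2.1957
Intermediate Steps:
(37526 + 44740)/(1/26649 - 37467) = 82266/(1/26649 - 37467) = 82266/(-998458082/26649) = 82266*(-26649/998458082) = -1096153317/499229041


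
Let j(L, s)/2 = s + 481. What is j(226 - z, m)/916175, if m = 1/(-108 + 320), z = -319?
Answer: 101973/97114550 ≈ 0.0010500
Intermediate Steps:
m = 1/212 ≈ 0.0047170
j(L, s) = 962 + 2*s (j(L, s) = 2*(s + 481) = 2*(481 + s) = 962 + 2*s)
j(226 - z, m)/916175 = (962 + 2*(1/212))/916175 = (962 + 1/106)*(1/916175) = (101973/106)*(1/916175) = 101973/97114550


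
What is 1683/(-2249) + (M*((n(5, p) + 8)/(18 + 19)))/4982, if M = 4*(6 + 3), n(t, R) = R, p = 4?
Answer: -154631277/207283583 ≈ -0.74599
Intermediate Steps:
M = 36 (M = 4*9 = 36)
1683/(-2249) + (M*((n(5, p) + 8)/(18 + 19)))/4982 = 1683/(-2249) + (36*((4 + 8)/(18 + 19)))/4982 = 1683*(-1/2249) + (36*(12/37))*(1/4982) = -1683/2249 + (36*(12*(1/37)))*(1/4982) = -1683/2249 + (36*(12/37))*(1/4982) = -1683/2249 + (432/37)*(1/4982) = -1683/2249 + 216/92167 = -154631277/207283583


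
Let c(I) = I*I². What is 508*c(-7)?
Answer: -174244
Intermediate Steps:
c(I) = I³
508*c(-7) = 508*(-7)³ = 508*(-343) = -174244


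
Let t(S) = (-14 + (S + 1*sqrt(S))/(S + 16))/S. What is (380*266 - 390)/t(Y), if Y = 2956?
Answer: -8547744952403040/373493537 - 442292505040*sqrt(739)/373493537 ≈ -2.2918e+7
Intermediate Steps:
t(S) = (-14 + (S + sqrt(S))/(16 + S))/S
(380*266 - 390)/t(Y) = (380*266 - 390)/(((-224 + sqrt(2956) - 13*2956)/(2956*(16 + 2956)))) = (101080 - 390)/(((1/2956)*(-224 + 2*sqrt(739) - 38428)/2972)) = 100690/(((1/2956)*(1/2972)*(-38652 + 2*sqrt(739)))) = 100690/(-9663/2196308 + sqrt(739)/4392616)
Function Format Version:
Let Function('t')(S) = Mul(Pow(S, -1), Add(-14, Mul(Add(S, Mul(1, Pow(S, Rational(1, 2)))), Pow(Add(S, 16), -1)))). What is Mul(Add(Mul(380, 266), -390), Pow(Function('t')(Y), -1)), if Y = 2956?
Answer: Add(Rational(-8547744952403040, 373493537), Mul(Rational(-442292505040, 373493537), Pow(739, Rational(1, 2)))) ≈ -2.2918e+7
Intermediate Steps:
Function('t')(S) = Mul(Pow(S, -1), Add(-14, Mul(Pow(Add(16, S), -1), Add(S, Pow(S, Rational(1, 2)))))) (Function('t')(S) = Mul(Pow(S, -1), Add(-14, Mul(Add(S, Pow(S, Rational(1, 2))), Pow(Add(16, S), -1)))) = Mul(Pow(S, -1), Add(-14, Mul(Pow(Add(16, S), -1), Add(S, Pow(S, Rational(1, 2)))))))
Mul(Add(Mul(380, 266), -390), Pow(Function('t')(Y), -1)) = Mul(Add(Mul(380, 266), -390), Pow(Mul(Pow(2956, -1), Pow(Add(16, 2956), -1), Add(-224, Pow(2956, Rational(1, 2)), Mul(-13, 2956))), -1)) = Mul(Add(101080, -390), Pow(Mul(Rational(1, 2956), Pow(2972, -1), Add(-224, Mul(2, Pow(739, Rational(1, 2))), -38428)), -1)) = Mul(100690, Pow(Mul(Rational(1, 2956), Rational(1, 2972), Add(-38652, Mul(2, Pow(739, Rational(1, 2))))), -1)) = Mul(100690, Pow(Add(Rational(-9663, 2196308), Mul(Rational(1, 4392616), Pow(739, Rational(1, 2)))), -1))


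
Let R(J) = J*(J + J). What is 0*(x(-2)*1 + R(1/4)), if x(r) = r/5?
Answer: 0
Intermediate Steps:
R(J) = 2*J² (R(J) = J*(2*J) = 2*J²)
x(r) = r/5 (x(r) = r*(⅕) = r/5)
0*(x(-2)*1 + R(1/4)) = 0*(((⅕)*(-2))*1 + 2*(1/4)²) = 0*(-⅖*1 + 2*(¼)²) = 0*(-⅖ + 2*(1/16)) = 0*(-⅖ + ⅛) = 0*(-11/40) = 0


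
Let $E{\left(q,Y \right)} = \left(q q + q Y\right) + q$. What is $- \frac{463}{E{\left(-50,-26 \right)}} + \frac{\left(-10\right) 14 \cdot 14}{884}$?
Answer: $- \frac{1939823}{828750} \approx -2.3407$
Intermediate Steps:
$E{\left(q,Y \right)} = q + q^{2} + Y q$ ($E{\left(q,Y \right)} = \left(q^{2} + Y q\right) + q = q + q^{2} + Y q$)
$- \frac{463}{E{\left(-50,-26 \right)}} + \frac{\left(-10\right) 14 \cdot 14}{884} = - \frac{463}{\left(-50\right) \left(1 - 26 - 50\right)} + \frac{\left(-10\right) 14 \cdot 14}{884} = - \frac{463}{\left(-50\right) \left(-75\right)} + \left(-140\right) 14 \cdot \frac{1}{884} = - \frac{463}{3750} - \frac{490}{221} = - \frac{1939823}{828750}$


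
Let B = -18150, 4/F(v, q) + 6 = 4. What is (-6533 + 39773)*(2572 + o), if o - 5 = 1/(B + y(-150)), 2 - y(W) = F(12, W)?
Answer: 777188445420/9073 ≈ 8.5660e+7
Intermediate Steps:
F(v, q) = -2 (F(v, q) = 4/(-6 + 4) = 4/(-2) = 4*(-1/2) = -2)
y(W) = 4 (y(W) = 2 - 1*(-2) = 2 + 2 = 4)
o = 90729/18146 (o = 5 + 1/(-18150 + 4) = 5 + 1/(-18146) = 5 - 1/18146 = 90729/18146 ≈ 4.9999)
(-6533 + 39773)*(2572 + o) = (-6533 + 39773)*(2572 + 90729/18146) = 33240*(46762241/18146) = 777188445420/9073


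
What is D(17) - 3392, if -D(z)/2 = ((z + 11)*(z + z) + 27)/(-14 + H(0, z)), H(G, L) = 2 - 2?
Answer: -22765/7 ≈ -3252.1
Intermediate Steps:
H(G, L) = 0
D(z) = 27/7 + 2*z*(11 + z)/7 (D(z) = -2*((z + 11)*(z + z) + 27)/(-14 + 0) = -2*((11 + z)*(2*z) + 27)/(-14) = -2*(2*z*(11 + z) + 27)*(-1)/14 = -2*(27 + 2*z*(11 + z))*(-1)/14 = -2*(-27/14 - z*(11 + z)/7) = 27/7 + 2*z*(11 + z)/7)
D(17) - 3392 = (27/7 + (2/7)*17² + (22/7)*17) - 3392 = (27/7 + (2/7)*289 + 374/7) - 3392 = (27/7 + 578/7 + 374/7) - 3392 = 979/7 - 3392 = -22765/7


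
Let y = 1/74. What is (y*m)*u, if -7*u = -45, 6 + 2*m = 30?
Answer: 270/259 ≈ 1.0425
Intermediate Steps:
m = 12 (m = -3 + (½)*30 = -3 + 15 = 12)
y = 1/74 ≈ 0.013514
u = 45/7 (u = -⅐*(-45) = 45/7 ≈ 6.4286)
(y*m)*u = ((1/74)*12)*(45/7) = (6/37)*(45/7) = 270/259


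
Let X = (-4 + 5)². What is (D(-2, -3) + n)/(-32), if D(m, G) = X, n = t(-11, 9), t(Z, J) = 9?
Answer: -5/16 ≈ -0.31250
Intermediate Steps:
n = 9
X = 1 (X = 1² = 1)
D(m, G) = 1
(D(-2, -3) + n)/(-32) = (1 + 9)/(-32) = -1/32*10 = -5/16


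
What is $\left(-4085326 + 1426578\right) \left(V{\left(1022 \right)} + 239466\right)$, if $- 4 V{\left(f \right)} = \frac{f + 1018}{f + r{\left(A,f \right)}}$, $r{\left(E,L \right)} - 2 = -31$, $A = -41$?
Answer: $- \frac{210740544788848}{331} \approx -6.3668 \cdot 10^{11}$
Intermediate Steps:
$r{\left(E,L \right)} = -29$ ($r{\left(E,L \right)} = 2 - 31 = -29$)
$V{\left(f \right)} = - \frac{1018 + f}{4 \left(-29 + f\right)}$ ($V{\left(f \right)} = - \frac{\left(f + 1018\right) \frac{1}{f - 29}}{4} = - \frac{\left(1018 + f\right) \frac{1}{-29 + f}}{4} = - \frac{\frac{1}{-29 + f} \left(1018 + f\right)}{4} = - \frac{1018 + f}{4 \left(-29 + f\right)}$)
$\left(-4085326 + 1426578\right) \left(V{\left(1022 \right)} + 239466\right) = \left(-4085326 + 1426578\right) \left(\frac{-1018 - 1022}{4 \left(-29 + 1022\right)} + 239466\right) = - 2658748 \left(\frac{-1018 - 1022}{4 \cdot 993} + 239466\right) = - 2658748 \left(\frac{1}{4} \cdot \frac{1}{993} \left(-2040\right) + 239466\right) = - 2658748 \left(- \frac{170}{331} + 239466\right) = \left(-2658748\right) \frac{79263076}{331} = - \frac{210740544788848}{331}$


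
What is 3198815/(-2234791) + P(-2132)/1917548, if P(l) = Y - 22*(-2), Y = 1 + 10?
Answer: -6133758392115/4285319012468 ≈ -1.4313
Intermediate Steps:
Y = 11
P(l) = 55 (P(l) = 11 - 22*(-2) = 11 + 44 = 55)
3198815/(-2234791) + P(-2132)/1917548 = 3198815/(-2234791) + 55/1917548 = 3198815*(-1/2234791) + 55*(1/1917548) = -3198815/2234791 + 55/1917548 = -6133758392115/4285319012468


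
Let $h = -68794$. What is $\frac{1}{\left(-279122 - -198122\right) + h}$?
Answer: $- \frac{1}{149794} \approx -6.6758 \cdot 10^{-6}$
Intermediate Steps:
$\frac{1}{\left(-279122 - -198122\right) + h} = \frac{1}{\left(-279122 - -198122\right) - 68794} = \frac{1}{\left(-279122 + 198122\right) - 68794} = \frac{1}{-81000 - 68794} = \frac{1}{-149794} = - \frac{1}{149794}$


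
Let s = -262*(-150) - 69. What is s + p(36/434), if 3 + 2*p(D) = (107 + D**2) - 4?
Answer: 1849703171/47089 ≈ 39281.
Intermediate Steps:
p(D) = 50 + D**2/2 (p(D) = -3/2 + ((107 + D**2) - 4)/2 = -3/2 + (103 + D**2)/2 = -3/2 + (103/2 + D**2/2) = 50 + D**2/2)
s = 39231 (s = 39300 - 69 = 39231)
s + p(36/434) = 39231 + (50 + (36/434)**2/2) = 39231 + (50 + (36*(1/434))**2/2) = 39231 + (50 + (18/217)**2/2) = 39231 + (50 + (1/2)*(324/47089)) = 39231 + (50 + 162/47089) = 39231 + 2354612/47089 = 1849703171/47089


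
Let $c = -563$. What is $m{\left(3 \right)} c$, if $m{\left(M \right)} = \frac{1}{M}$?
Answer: $- \frac{563}{3} \approx -187.67$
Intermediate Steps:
$m{\left(3 \right)} c = \frac{1}{3} \left(-563\right) = - \frac{563}{3}$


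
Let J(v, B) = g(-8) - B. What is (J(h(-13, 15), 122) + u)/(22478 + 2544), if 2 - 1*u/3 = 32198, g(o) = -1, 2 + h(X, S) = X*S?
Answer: -96711/25022 ≈ -3.8650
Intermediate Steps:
h(X, S) = -2 + S*X (h(X, S) = -2 + X*S = -2 + S*X)
J(v, B) = -1 - B
u = -96588 (u = 6 - 3*32198 = 6 - 96594 = -96588)
(J(h(-13, 15), 122) + u)/(22478 + 2544) = ((-1 - 1*122) - 96588)/(22478 + 2544) = ((-1 - 122) - 96588)/25022 = (-123 - 96588)*(1/25022) = -96711*1/25022 = -96711/25022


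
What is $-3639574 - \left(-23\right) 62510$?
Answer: $-2201844$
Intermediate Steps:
$-3639574 - \left(-23\right) 62510 = -3639574 - -1437730 = -3639574 + 1437730 = -2201844$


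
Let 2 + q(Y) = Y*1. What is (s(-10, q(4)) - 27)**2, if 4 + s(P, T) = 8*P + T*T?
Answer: 11449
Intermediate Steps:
q(Y) = -2 + Y (q(Y) = -2 + Y*1 = -2 + Y)
s(P, T) = -4 + T**2 + 8*P (s(P, T) = -4 + (8*P + T*T) = -4 + (8*P + T**2) = -4 + (T**2 + 8*P) = -4 + T**2 + 8*P)
(s(-10, q(4)) - 27)**2 = ((-4 + (-2 + 4)**2 + 8*(-10)) - 27)**2 = ((-4 + 2**2 - 80) - 27)**2 = ((-4 + 4 - 80) - 27)**2 = (-80 - 27)**2 = (-107)**2 = 11449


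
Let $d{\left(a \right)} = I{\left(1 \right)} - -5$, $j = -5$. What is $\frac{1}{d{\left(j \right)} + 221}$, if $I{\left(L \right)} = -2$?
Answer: $\frac{1}{224} \approx 0.0044643$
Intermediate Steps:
$d{\left(a \right)} = 3$ ($d{\left(a \right)} = -2 - -5 = -2 + 5 = 3$)
$\frac{1}{d{\left(j \right)} + 221} = \frac{1}{3 + 221} = \frac{1}{224}$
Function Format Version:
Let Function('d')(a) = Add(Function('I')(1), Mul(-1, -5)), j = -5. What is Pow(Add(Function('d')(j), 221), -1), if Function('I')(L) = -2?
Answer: Rational(1, 224) ≈ 0.0044643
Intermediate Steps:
Function('d')(a) = 3 (Function('d')(a) = Add(-2, Mul(-1, -5)) = Add(-2, 5) = 3)
Pow(Add(Function('d')(j), 221), -1) = Pow(Add(3, 221), -1) = Pow(224, -1) = Rational(1, 224)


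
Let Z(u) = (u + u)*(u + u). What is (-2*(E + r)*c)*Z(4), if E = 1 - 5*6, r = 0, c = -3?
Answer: -11136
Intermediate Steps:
E = -29 (E = 1 - 30 = -29)
Z(u) = 4*u² (Z(u) = (2*u)*(2*u) = 4*u²)
(-2*(E + r)*c)*Z(4) = (-2*(-29 + 0)*(-3))*(4*4²) = (-(-58)*(-3))*(4*16) = -2*87*64 = -174*64 = -11136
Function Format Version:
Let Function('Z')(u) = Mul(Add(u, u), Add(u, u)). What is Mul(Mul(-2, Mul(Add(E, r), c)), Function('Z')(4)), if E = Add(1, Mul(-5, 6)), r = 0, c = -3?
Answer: -11136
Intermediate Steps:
E = -29 (E = Add(1, -30) = -29)
Function('Z')(u) = Mul(4, Pow(u, 2)) (Function('Z')(u) = Mul(Mul(2, u), Mul(2, u)) = Mul(4, Pow(u, 2)))
Mul(Mul(-2, Mul(Add(E, r), c)), Function('Z')(4)) = Mul(Mul(-2, Mul(Add(-29, 0), -3)), Mul(4, Pow(4, 2))) = Mul(Mul(-2, Mul(-29, -3)), Mul(4, 16)) = Mul(Mul(-2, 87), 64) = Mul(-174, 64) = -11136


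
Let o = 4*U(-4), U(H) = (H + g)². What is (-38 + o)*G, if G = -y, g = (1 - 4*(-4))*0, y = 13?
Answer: -338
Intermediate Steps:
g = 0 (g = (1 + 16)*0 = 17*0 = 0)
G = -13 (G = -1*13 = -13)
U(H) = H² (U(H) = (H + 0)² = H²)
o = 64 (o = 4*(-4)² = 4*16 = 64)
(-38 + o)*G = (-38 + 64)*(-13) = 26*(-13) = -338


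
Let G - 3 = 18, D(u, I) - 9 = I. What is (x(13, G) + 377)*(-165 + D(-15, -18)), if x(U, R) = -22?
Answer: -61770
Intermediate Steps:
D(u, I) = 9 + I
G = 21 (G = 3 + 18 = 21)
(x(13, G) + 377)*(-165 + D(-15, -18)) = (-22 + 377)*(-165 + (9 - 18)) = 355*(-165 - 9) = 355*(-174) = -61770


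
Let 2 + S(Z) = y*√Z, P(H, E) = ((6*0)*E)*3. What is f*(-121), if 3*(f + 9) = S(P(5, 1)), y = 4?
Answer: 3509/3 ≈ 1169.7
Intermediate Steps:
P(H, E) = 0 (P(H, E) = (0*E)*3 = 0*3 = 0)
S(Z) = -2 + 4*√Z
f = -29/3 (f = -9 + (-2 + 4*√0)/3 = -9 + (-2 + 4*0)/3 = -9 + (-2 + 0)/3 = -9 + (⅓)*(-2) = -9 - ⅔ = -29/3 ≈ -9.6667)
f*(-121) = -29/3*(-121) = 3509/3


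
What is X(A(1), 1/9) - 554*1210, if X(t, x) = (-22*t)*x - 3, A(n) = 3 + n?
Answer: -6033175/9 ≈ -6.7035e+5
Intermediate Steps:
X(t, x) = -3 - 22*t*x (X(t, x) = -22*t*x - 3 = -3 - 22*t*x)
X(A(1), 1/9) - 554*1210 = (-3 - 22*(3 + 1)/9) - 554*1210 = (-3 - 22*4*⅑) - 670340 = (-3 - 88/9) - 670340 = -115/9 - 670340 = -6033175/9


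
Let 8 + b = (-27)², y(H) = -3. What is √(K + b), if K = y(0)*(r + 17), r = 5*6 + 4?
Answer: 2*√142 ≈ 23.833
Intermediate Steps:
r = 34 (r = 30 + 4 = 34)
b = 721 (b = -8 + (-27)² = -8 + 729 = 721)
K = -153 (K = -3*(34 + 17) = -3*51 = -153)
√(K + b) = √(-153 + 721) = √568 = 2*√142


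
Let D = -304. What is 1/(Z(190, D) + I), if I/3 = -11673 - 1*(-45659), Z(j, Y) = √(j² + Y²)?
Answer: 50979/5197652624 - 19*√89/5197652624 ≈ 9.7736e-6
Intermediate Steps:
Z(j, Y) = √(Y² + j²)
I = 101958 (I = 3*(-11673 - 1*(-45659)) = 3*(-11673 + 45659) = 3*33986 = 101958)
1/(Z(190, D) + I) = 1/(√((-304)² + 190²) + 101958) = 1/(√(92416 + 36100) + 101958) = 1/(√128516 + 101958) = 1/(38*√89 + 101958) = 1/(101958 + 38*√89)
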